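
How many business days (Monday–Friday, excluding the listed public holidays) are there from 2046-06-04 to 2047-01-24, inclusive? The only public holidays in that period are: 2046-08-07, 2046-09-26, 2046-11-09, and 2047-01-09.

2046-06-04 is a Monday.
That's 235 days from start to end, counting both.
235 = 7 × 33 + 4, so there are 33 full weeks plus 4 extra days.
Each full week contributes 5 weekdays (Mon–Fri): 33 × 5 = 165.
The 4 extra days are Mon, Tue, Wed, Thu — 4 of them qualify.
Total: 165 + 4 = 169.
Holidays: 2046-08-07 (Tue); 2046-09-26 (Wed); 2046-11-09 (Fri); 2047-01-09 (Wed).
All 4 holidays fall on weekdays, so subtract 4.
Business days: 169 − 4 = 165.

165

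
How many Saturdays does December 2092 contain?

4

1 December 2092 is a Monday.
The range spans 31 days (inclusive of both endpoints).
31 = 7 × 4 + 3, so there are 4 full weeks plus 3 extra days.
Each full week contributes one Saturday: 4 so far.
The 3 extra days are Monday, Tuesday, Wednesday — none qualify.
Total: 4 + 0 = 4.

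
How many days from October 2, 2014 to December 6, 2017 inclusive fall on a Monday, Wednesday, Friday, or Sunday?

October 2, 2014 is a Thursday.
From October 2, 2014 to December 6, 2017 is 1162 days inclusive.
1162 = 7 × 166, so the span is exactly 166 full weeks.
Each full week contributes 4 days from the set (Mon, Wed, Fri, Sun): 166 × 4 = 664.
Total: 664.

664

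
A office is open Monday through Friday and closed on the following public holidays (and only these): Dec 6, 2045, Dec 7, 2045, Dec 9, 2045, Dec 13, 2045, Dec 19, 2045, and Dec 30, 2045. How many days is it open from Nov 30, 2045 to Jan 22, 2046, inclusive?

34

Nov 30, 2045 is a Thursday.
The range spans 54 days (inclusive of both endpoints).
54 = 7 × 7 + 5, so there are 7 full weeks plus 5 extra days.
Each full week contributes 5 weekdays (Mon–Fri): 7 × 5 = 35.
The 5 extra days are Thursday, Friday, Saturday, Sunday, Monday — 3 of them qualify.
Total: 35 + 3 = 38.
Holidays: Dec 6, 2045 (Wed); Dec 7, 2045 (Thu); Dec 9, 2045 (Sat); Dec 13, 2045 (Wed); Dec 19, 2045 (Tue); Dec 30, 2045 (Sat).
4 of the 6 holidays fall on weekdays; the rest are weekends and were already excluded.
Business days: 38 − 4 = 34.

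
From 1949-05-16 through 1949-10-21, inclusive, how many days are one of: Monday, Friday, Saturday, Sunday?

1949-05-16 is a Monday.
From 1949-05-16 to 1949-10-21 is 159 days inclusive.
159 = 7 × 22 + 5, so there are 22 full weeks plus 5 extra days.
Each full week contributes 4 days from the set (Mon, Fri, Sat, Sun): 22 × 4 = 88.
The 5 extra days are Mon, Tue, Wed, Thu, Fri — 2 of them qualify.
Total: 88 + 2 = 90.

90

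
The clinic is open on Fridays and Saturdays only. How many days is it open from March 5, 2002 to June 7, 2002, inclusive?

March 5, 2002 is a Tuesday.
The range spans 95 days (inclusive of both endpoints).
95 = 7 × 13 + 4, so there are 13 full weeks plus 4 extra days.
Each full week contributes 2 days from the set (Fri, Sat): 13 × 2 = 26.
The 4 extra days are Tuesday, Wednesday, Thursday, Friday — 1 of them qualifies.
Total: 26 + 1 = 27.

27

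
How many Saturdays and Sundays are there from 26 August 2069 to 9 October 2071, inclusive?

220

26 August 2069 is a Monday.
From 26 August 2069 to 9 October 2071 is 775 days inclusive.
775 = 7 × 110 + 5, so there are 110 full weeks plus 5 extra days.
Each full week contributes 2 weekend days (Sat, Sun): 110 × 2 = 220.
The 5 extra days are Monday, Tuesday, Wednesday, Thursday, Friday — none qualify.
Total: 220 + 0 = 220.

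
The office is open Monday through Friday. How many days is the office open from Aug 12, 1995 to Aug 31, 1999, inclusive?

1057

Aug 12, 1995 is a Saturday.
That's 1481 days from start to end, counting both.
1481 = 7 × 211 + 4, so there are 211 full weeks plus 4 extra days.
Each full week contributes 5 weekdays (Mon–Fri): 211 × 5 = 1055.
The 4 extra days are Saturday, Sunday, Monday, Tuesday — 2 of them qualify.
Total: 1055 + 2 = 1057.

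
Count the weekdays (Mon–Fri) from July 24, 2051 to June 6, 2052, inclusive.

229

July 24, 2051 is a Monday.
That's 319 days from start to end, counting both.
319 = 7 × 45 + 4, so there are 45 full weeks plus 4 extra days.
Each full week contributes 5 weekdays (Mon–Fri): 45 × 5 = 225.
The 4 extra days are Mon, Tue, Wed, Thu — 4 of them qualify.
Total: 225 + 4 = 229.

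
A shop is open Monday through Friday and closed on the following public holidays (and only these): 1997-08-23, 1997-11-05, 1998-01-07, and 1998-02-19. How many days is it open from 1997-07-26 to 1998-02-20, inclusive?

147 business days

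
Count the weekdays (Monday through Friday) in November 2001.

1 November 2001 is a Thursday.
From 1 November 2001 to 30 November 2001 is 30 days inclusive.
30 = 7 × 4 + 2, so there are 4 full weeks plus 2 extra days.
Each full week contributes 5 weekdays (Mon–Fri): 4 × 5 = 20.
The 2 extra days are Thu, Fri — 2 of them qualify.
Total: 20 + 2 = 22.

22 weekdays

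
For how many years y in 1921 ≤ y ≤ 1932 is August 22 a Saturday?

Day of week of August 22 in each year:
1921: Mon, 1922: Tue, 1923: Wed, 1924: Fri, 1925: Sat ✓, 1926: Sun, 1927: Mon, 1928: Wed, 1929: Thu, 1930: Fri, 1931: Sat ✓, 1932: Mon
Saturdays: 1925, 1931.

2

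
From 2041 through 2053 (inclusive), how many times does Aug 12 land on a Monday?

Day of week of August 12 in each year:
2041: Mon ✓, 2042: Tue, 2043: Wed, 2044: Fri, 2045: Sat, 2046: Sun, 2047: Mon ✓, 2048: Wed, 2049: Thu, 2050: Fri, 2051: Sat, 2052: Mon ✓, 2053: Tue
Mondays: 2041, 2047, 2052.

3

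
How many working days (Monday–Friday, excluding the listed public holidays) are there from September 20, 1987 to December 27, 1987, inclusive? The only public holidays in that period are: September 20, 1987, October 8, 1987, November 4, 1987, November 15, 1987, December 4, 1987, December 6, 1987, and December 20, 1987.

67 working days

September 20, 1987 is a Sunday.
The range spans 99 days (inclusive of both endpoints).
99 = 7 × 14 + 1, so there are 14 full weeks plus 1 extra day.
Each full week contributes 5 weekdays (Mon–Fri): 14 × 5 = 70.
The 1 extra day is Sun — none qualify.
Total: 70 + 0 = 70.
Holidays: September 20, 1987 (Sun); October 8, 1987 (Thu); November 4, 1987 (Wed); November 15, 1987 (Sun); December 4, 1987 (Fri); December 6, 1987 (Sun); December 20, 1987 (Sun).
3 of the 7 holidays fall on weekdays; the rest are weekends and were already excluded.
Business days: 70 − 3 = 67.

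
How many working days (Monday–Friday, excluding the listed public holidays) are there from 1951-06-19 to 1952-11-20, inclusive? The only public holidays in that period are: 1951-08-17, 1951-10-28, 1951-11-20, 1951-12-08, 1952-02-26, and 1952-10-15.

369

1951-06-19 is a Tuesday.
That's 521 days from start to end, counting both.
521 = 7 × 74 + 3, so there are 74 full weeks plus 3 extra days.
Each full week contributes 5 weekdays (Mon–Fri): 74 × 5 = 370.
The 3 extra days are Tue, Wed, Thu — 3 of them qualify.
Total: 370 + 3 = 373.
Holidays: 1951-08-17 (Fri); 1951-10-28 (Sun); 1951-11-20 (Tue); 1951-12-08 (Sat); 1952-02-26 (Tue); 1952-10-15 (Wed).
4 of the 6 holidays fall on weekdays; the rest are weekends and were already excluded.
Business days: 373 − 4 = 369.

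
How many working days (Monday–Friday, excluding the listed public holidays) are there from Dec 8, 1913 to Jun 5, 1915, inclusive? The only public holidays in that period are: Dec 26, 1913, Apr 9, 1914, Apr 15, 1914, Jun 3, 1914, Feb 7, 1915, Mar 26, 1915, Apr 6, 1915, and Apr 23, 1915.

Dec 8, 1913 is a Monday.
From Dec 8, 1913 to Jun 5, 1915 is 545 days inclusive.
545 = 7 × 77 + 6, so there are 77 full weeks plus 6 extra days.
Each full week contributes 5 weekdays (Mon–Fri): 77 × 5 = 385.
The 6 extra days are Monday, Tuesday, Wednesday, Thursday, Friday, Saturday — 5 of them qualify.
Total: 385 + 5 = 390.
Holidays: Dec 26, 1913 (Fri); Apr 9, 1914 (Thu); Apr 15, 1914 (Wed); Jun 3, 1914 (Wed); Feb 7, 1915 (Sun); Mar 26, 1915 (Fri); Apr 6, 1915 (Tue); Apr 23, 1915 (Fri).
7 of the 8 holidays fall on weekdays; the rest are weekends and were already excluded.
Business days: 390 − 7 = 383.

383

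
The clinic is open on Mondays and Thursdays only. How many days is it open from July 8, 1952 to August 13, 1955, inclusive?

323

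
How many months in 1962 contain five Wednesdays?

A month has five Wednesdays exactly when Wednesday falls within its first (length − 28) days.
Jan: 31 days, starts Mon → 5 of Mon, Tue, Wed ✓
Feb: 28 days, starts Thu → 5 of (none)
Mar: 31 days, starts Thu → 5 of Thu, Fri, Sat
Apr: 30 days, starts Sun → 5 of Sun, Mon
May: 31 days, starts Tue → 5 of Tue, Wed, Thu ✓
Jun: 30 days, starts Fri → 5 of Fri, Sat
Jul: 31 days, starts Sun → 5 of Sun, Mon, Tue
Aug: 31 days, starts Wed → 5 of Wed, Thu, Fri ✓
Sep: 30 days, starts Sat → 5 of Sat, Sun
Oct: 31 days, starts Mon → 5 of Mon, Tue, Wed ✓
Nov: 30 days, starts Thu → 5 of Thu, Fri
Dec: 31 days, starts Sat → 5 of Sat, Sun, Mon
Months with five Wednesdays: Jan, May, Aug, Oct.

4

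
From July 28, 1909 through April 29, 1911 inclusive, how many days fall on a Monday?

91 Mondays

July 28, 1909 is a Wednesday.
From July 28, 1909 to April 29, 1911 is 641 days inclusive.
641 = 7 × 91 + 4, so there are 91 full weeks plus 4 extra days.
Each full week contributes one Monday: 91 so far.
The 4 extra days are Wed, Thu, Fri, Sat — none qualify.
Total: 91 + 0 = 91.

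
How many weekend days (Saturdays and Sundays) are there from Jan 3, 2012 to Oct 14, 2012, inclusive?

Jan 3, 2012 is a Tuesday.
From Jan 3, 2012 to Oct 14, 2012 is 286 days inclusive.
286 = 7 × 40 + 6, so there are 40 full weeks plus 6 extra days.
Each full week contributes 2 weekend days (Sat, Sun): 40 × 2 = 80.
The 6 extra days are Tuesday, Wednesday, Thursday, Friday, Saturday, Sunday — 2 of them qualify.
Total: 80 + 2 = 82.

82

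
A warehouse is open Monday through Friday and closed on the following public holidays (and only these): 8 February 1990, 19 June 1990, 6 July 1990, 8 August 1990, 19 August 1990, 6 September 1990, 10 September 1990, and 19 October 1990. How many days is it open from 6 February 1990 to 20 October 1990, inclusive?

6 February 1990 is a Tuesday.
From 6 February 1990 to 20 October 1990 is 257 days inclusive.
257 = 7 × 36 + 5, so there are 36 full weeks plus 5 extra days.
Each full week contributes 5 weekdays (Mon–Fri): 36 × 5 = 180.
The 5 extra days are Tuesday, Wednesday, Thursday, Friday, Saturday — 4 of them qualify.
Total: 180 + 4 = 184.
Holidays: 8 February 1990 (Thu); 19 June 1990 (Tue); 6 July 1990 (Fri); 8 August 1990 (Wed); 19 August 1990 (Sun); 6 September 1990 (Thu); 10 September 1990 (Mon); 19 October 1990 (Fri).
7 of the 8 holidays fall on weekdays; the rest are weekends and were already excluded.
Business days: 184 − 7 = 177.

177 business days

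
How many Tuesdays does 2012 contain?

January 1, 2012 is a Sunday.
That's 366 days from start to end, counting both.
366 = 7 × 52 + 2, so there are 52 full weeks plus 2 extra days.
Each full week contributes one Tuesday: 52 so far.
The 2 extra days are Sunday, Monday — none qualify.
Total: 52 + 0 = 52.

52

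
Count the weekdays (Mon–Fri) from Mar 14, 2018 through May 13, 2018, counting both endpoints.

Mar 14, 2018 is a Wednesday.
From Mar 14, 2018 to May 13, 2018 is 61 days inclusive.
61 = 7 × 8 + 5, so there are 8 full weeks plus 5 extra days.
Each full week contributes 5 weekdays (Mon–Fri): 8 × 5 = 40.
The 5 extra days are Wed, Thu, Fri, Sat, Sun — 3 of them qualify.
Total: 40 + 3 = 43.

43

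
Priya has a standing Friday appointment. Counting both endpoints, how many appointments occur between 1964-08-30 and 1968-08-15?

1964-08-30 is a Sunday.
The range spans 1447 days (inclusive of both endpoints).
1447 = 7 × 206 + 5, so there are 206 full weeks plus 5 extra days.
Each full week contributes one Friday: 206 so far.
The 5 extra days are Sunday, Monday, Tuesday, Wednesday, Thursday — none qualify.
Total: 206 + 0 = 206.

206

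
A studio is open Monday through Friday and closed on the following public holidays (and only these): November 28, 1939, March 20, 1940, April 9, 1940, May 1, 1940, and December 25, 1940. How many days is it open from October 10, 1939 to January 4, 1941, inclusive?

319

October 10, 1939 is a Tuesday.
That's 453 days from start to end, counting both.
453 = 7 × 64 + 5, so there are 64 full weeks plus 5 extra days.
Each full week contributes 5 weekdays (Mon–Fri): 64 × 5 = 320.
The 5 extra days are Tuesday, Wednesday, Thursday, Friday, Saturday — 4 of them qualify.
Total: 320 + 4 = 324.
Holidays: November 28, 1939 (Tue); March 20, 1940 (Wed); April 9, 1940 (Tue); May 1, 1940 (Wed); December 25, 1940 (Wed).
All 5 holidays fall on weekdays, so subtract 5.
Business days: 324 − 5 = 319.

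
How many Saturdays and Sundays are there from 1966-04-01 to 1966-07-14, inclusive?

30

1966-04-01 is a Friday.
That's 105 days from start to end, counting both.
105 = 7 × 15, so the span is exactly 15 full weeks.
Each full week contributes 2 weekend days (Sat, Sun): 15 × 2 = 30.
Total: 30.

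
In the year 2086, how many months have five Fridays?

4

A month has five Fridays exactly when Friday falls within its first (length − 28) days.
Jan: 31 days, starts Tue → 5 of Tue, Wed, Thu
Feb: 28 days, starts Fri → 5 of (none)
Mar: 31 days, starts Fri → 5 of Fri, Sat, Sun ✓
Apr: 30 days, starts Mon → 5 of Mon, Tue
May: 31 days, starts Wed → 5 of Wed, Thu, Fri ✓
Jun: 30 days, starts Sat → 5 of Sat, Sun
Jul: 31 days, starts Mon → 5 of Mon, Tue, Wed
Aug: 31 days, starts Thu → 5 of Thu, Fri, Sat ✓
Sep: 30 days, starts Sun → 5 of Sun, Mon
Oct: 31 days, starts Tue → 5 of Tue, Wed, Thu
Nov: 30 days, starts Fri → 5 of Fri, Sat ✓
Dec: 31 days, starts Sun → 5 of Sun, Mon, Tue
Months with five Fridays: Mar, May, Aug, Nov.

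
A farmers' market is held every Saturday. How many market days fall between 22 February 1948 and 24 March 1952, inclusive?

22 February 1948 is a Sunday.
That's 1493 days from start to end, counting both.
1493 = 7 × 213 + 2, so there are 213 full weeks plus 2 extra days.
Each full week contributes one Saturday: 213 so far.
The 2 extra days are Sun, Mon — none qualify.
Total: 213 + 0 = 213.

213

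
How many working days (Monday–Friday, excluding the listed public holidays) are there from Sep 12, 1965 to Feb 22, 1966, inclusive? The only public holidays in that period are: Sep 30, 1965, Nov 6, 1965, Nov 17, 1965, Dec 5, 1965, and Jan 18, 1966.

114

Sep 12, 1965 is a Sunday.
From Sep 12, 1965 to Feb 22, 1966 is 164 days inclusive.
164 = 7 × 23 + 3, so there are 23 full weeks plus 3 extra days.
Each full week contributes 5 weekdays (Mon–Fri): 23 × 5 = 115.
The 3 extra days are Sun, Mon, Tue — 2 of them qualify.
Total: 115 + 2 = 117.
Holidays: Sep 30, 1965 (Thu); Nov 6, 1965 (Sat); Nov 17, 1965 (Wed); Dec 5, 1965 (Sun); Jan 18, 1966 (Tue).
3 of the 5 holidays fall on weekdays; the rest are weekends and were already excluded.
Business days: 117 − 3 = 114.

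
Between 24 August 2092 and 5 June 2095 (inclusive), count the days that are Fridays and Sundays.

24 August 2092 is a Sunday.
The range spans 1016 days (inclusive of both endpoints).
1016 = 7 × 145 + 1, so there are 145 full weeks plus 1 extra day.
Each full week contributes 2 days from the set (Fri, Sun): 145 × 2 = 290.
The 1 extra day is Sunday — 1 of them qualifies.
Total: 290 + 1 = 291.

291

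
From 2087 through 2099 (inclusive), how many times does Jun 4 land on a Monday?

2

Day of week of June 4 in each year:
2087: Wed, 2088: Fri, 2089: Sat, 2090: Sun, 2091: Mon ✓, 2092: Wed, 2093: Thu, 2094: Fri, 2095: Sat, 2096: Mon ✓, 2097: Tue, 2098: Wed, 2099: Thu
Mondays: 2091, 2096.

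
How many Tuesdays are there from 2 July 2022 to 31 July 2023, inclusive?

56

2 July 2022 is a Saturday.
That's 395 days from start to end, counting both.
395 = 7 × 56 + 3, so there are 56 full weeks plus 3 extra days.
Each full week contributes one Tuesday: 56 so far.
The 3 extra days are Sat, Sun, Mon — none qualify.
Total: 56 + 0 = 56.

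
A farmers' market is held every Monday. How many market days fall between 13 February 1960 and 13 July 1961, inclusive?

74

13 February 1960 is a Saturday.
From 13 February 1960 to 13 July 1961 is 517 days inclusive.
517 = 7 × 73 + 6, so there are 73 full weeks plus 6 extra days.
Each full week contributes one Monday: 73 so far.
The 6 extra days are Saturday, Sunday, Monday, Tuesday, Wednesday, Thursday — 1 of them qualifies.
Total: 73 + 1 = 74.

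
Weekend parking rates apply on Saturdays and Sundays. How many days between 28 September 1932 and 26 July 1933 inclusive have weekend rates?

28 September 1932 is a Wednesday.
From 28 September 1932 to 26 July 1933 is 302 days inclusive.
302 = 7 × 43 + 1, so there are 43 full weeks plus 1 extra day.
Each full week contributes 2 weekend days (Sat, Sun): 43 × 2 = 86.
The 1 extra day is Wed — none qualify.
Total: 86 + 0 = 86.

86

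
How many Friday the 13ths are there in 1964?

The 13th falls on a Friday when the month's 13th has weekday Fri.
Jan 13 is Mon; Feb 13 is Thu; Mar 13 is Fri ✓; Apr 13 is Mon; May 13 is Wed; Jun 13 is Sat; Jul 13 is Mon; Aug 13 is Thu; Sep 13 is Sun; Oct 13 is Tue; Nov 13 is Fri ✓; Dec 13 is Sun.
Friday the 13ths: Mar, Nov.

2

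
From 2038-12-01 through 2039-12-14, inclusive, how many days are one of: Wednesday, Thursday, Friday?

2038-12-01 is a Wednesday.
That's 379 days from start to end, counting both.
379 = 7 × 54 + 1, so there are 54 full weeks plus 1 extra day.
Each full week contributes 3 days from the set (Wed, Thu, Fri): 54 × 3 = 162.
The 1 extra day is Wed — 1 of them qualifies.
Total: 162 + 1 = 163.

163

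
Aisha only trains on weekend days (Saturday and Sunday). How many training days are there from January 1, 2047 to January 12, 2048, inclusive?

January 1, 2047 is a Tuesday.
The range spans 377 days (inclusive of both endpoints).
377 = 7 × 53 + 6, so there are 53 full weeks plus 6 extra days.
Each full week contributes 2 weekend days (Sat, Sun): 53 × 2 = 106.
The 6 extra days are Tue, Wed, Thu, Fri, Sat, Sun — 2 of them qualify.
Total: 106 + 2 = 108.

108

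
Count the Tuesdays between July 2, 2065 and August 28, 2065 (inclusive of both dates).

8

July 2, 2065 is a Thursday.
The range spans 58 days (inclusive of both endpoints).
58 = 7 × 8 + 2, so there are 8 full weeks plus 2 extra days.
Each full week contributes one Tuesday: 8 so far.
The 2 extra days are Thu, Fri — none qualify.
Total: 8 + 0 = 8.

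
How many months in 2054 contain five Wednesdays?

A month has five Wednesdays exactly when Wednesday falls within its first (length − 28) days.
Jan: 31 days, starts Thu → 5 of Thu, Fri, Sat
Feb: 28 days, starts Sun → 5 of (none)
Mar: 31 days, starts Sun → 5 of Sun, Mon, Tue
Apr: 30 days, starts Wed → 5 of Wed, Thu ✓
May: 31 days, starts Fri → 5 of Fri, Sat, Sun
Jun: 30 days, starts Mon → 5 of Mon, Tue
Jul: 31 days, starts Wed → 5 of Wed, Thu, Fri ✓
Aug: 31 days, starts Sat → 5 of Sat, Sun, Mon
Sep: 30 days, starts Tue → 5 of Tue, Wed ✓
Oct: 31 days, starts Thu → 5 of Thu, Fri, Sat
Nov: 30 days, starts Sun → 5 of Sun, Mon
Dec: 31 days, starts Tue → 5 of Tue, Wed, Thu ✓
Months with five Wednesdays: Apr, Jul, Sep, Dec.

4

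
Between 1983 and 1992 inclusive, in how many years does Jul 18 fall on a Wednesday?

Day of week of July 18 in each year:
1983: Mon, 1984: Wed ✓, 1985: Thu, 1986: Fri, 1987: Sat, 1988: Mon, 1989: Tue, 1990: Wed ✓, 1991: Thu, 1992: Sat
Wednesdays: 1984, 1990.

2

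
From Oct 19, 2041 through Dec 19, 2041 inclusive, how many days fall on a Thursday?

Oct 19, 2041 is a Saturday.
From Oct 19, 2041 to Dec 19, 2041 is 62 days inclusive.
62 = 7 × 8 + 6, so there are 8 full weeks plus 6 extra days.
Each full week contributes one Thursday: 8 so far.
The 6 extra days are Sat, Sun, Mon, Tue, Wed, Thu — 1 of them qualifies.
Total: 8 + 1 = 9.

9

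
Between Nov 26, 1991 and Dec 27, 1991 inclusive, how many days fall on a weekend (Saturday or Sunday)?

Nov 26, 1991 is a Tuesday.
From Nov 26, 1991 to Dec 27, 1991 is 32 days inclusive.
32 = 7 × 4 + 4, so there are 4 full weeks plus 4 extra days.
Each full week contributes 2 weekend days (Sat, Sun): 4 × 2 = 8.
The 4 extra days are Tuesday, Wednesday, Thursday, Friday — none qualify.
Total: 8 + 0 = 8.

8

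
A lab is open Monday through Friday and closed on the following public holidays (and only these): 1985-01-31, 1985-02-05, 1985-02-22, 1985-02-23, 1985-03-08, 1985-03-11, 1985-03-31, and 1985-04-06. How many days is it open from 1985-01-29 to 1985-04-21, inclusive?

54

1985-01-29 is a Tuesday.
That's 83 days from start to end, counting both.
83 = 7 × 11 + 6, so there are 11 full weeks plus 6 extra days.
Each full week contributes 5 weekdays (Mon–Fri): 11 × 5 = 55.
The 6 extra days are Tue, Wed, Thu, Fri, Sat, Sun — 4 of them qualify.
Total: 55 + 4 = 59.
Holidays: 1985-01-31 (Thu); 1985-02-05 (Tue); 1985-02-22 (Fri); 1985-02-23 (Sat); 1985-03-08 (Fri); 1985-03-11 (Mon); 1985-03-31 (Sun); 1985-04-06 (Sat).
5 of the 8 holidays fall on weekdays; the rest are weekends and were already excluded.
Business days: 59 − 5 = 54.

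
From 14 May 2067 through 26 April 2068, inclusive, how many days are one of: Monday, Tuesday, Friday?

14 May 2067 is a Saturday.
From 14 May 2067 to 26 April 2068 is 349 days inclusive.
349 = 7 × 49 + 6, so there are 49 full weeks plus 6 extra days.
Each full week contributes 3 days from the set (Mon, Tue, Fri): 49 × 3 = 147.
The 6 extra days are Sat, Sun, Mon, Tue, Wed, Thu — 2 of them qualify.
Total: 147 + 2 = 149.

149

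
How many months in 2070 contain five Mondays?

4

A month has five Mondays exactly when Monday falls within its first (length − 28) days.
Jan: 31 days, starts Wed → 5 of Wed, Thu, Fri
Feb: 28 days, starts Sat → 5 of (none)
Mar: 31 days, starts Sat → 5 of Sat, Sun, Mon ✓
Apr: 30 days, starts Tue → 5 of Tue, Wed
May: 31 days, starts Thu → 5 of Thu, Fri, Sat
Jun: 30 days, starts Sun → 5 of Sun, Mon ✓
Jul: 31 days, starts Tue → 5 of Tue, Wed, Thu
Aug: 31 days, starts Fri → 5 of Fri, Sat, Sun
Sep: 30 days, starts Mon → 5 of Mon, Tue ✓
Oct: 31 days, starts Wed → 5 of Wed, Thu, Fri
Nov: 30 days, starts Sat → 5 of Sat, Sun
Dec: 31 days, starts Mon → 5 of Mon, Tue, Wed ✓
Months with five Mondays: Mar, Jun, Sep, Dec.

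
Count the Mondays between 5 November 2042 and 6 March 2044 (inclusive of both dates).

5 November 2042 is a Wednesday.
From 5 November 2042 to 6 March 2044 is 488 days inclusive.
488 = 7 × 69 + 5, so there are 69 full weeks plus 5 extra days.
Each full week contributes one Monday: 69 so far.
The 5 extra days are Wed, Thu, Fri, Sat, Sun — none qualify.
Total: 69 + 0 = 69.

69 Mondays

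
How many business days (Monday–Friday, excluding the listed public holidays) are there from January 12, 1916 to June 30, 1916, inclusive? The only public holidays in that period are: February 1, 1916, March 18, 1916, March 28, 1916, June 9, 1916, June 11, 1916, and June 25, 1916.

120

January 12, 1916 is a Wednesday.
From January 12, 1916 to June 30, 1916 is 171 days inclusive.
171 = 7 × 24 + 3, so there are 24 full weeks plus 3 extra days.
Each full week contributes 5 weekdays (Mon–Fri): 24 × 5 = 120.
The 3 extra days are Wednesday, Thursday, Friday — 3 of them qualify.
Total: 120 + 3 = 123.
Holidays: February 1, 1916 (Tue); March 18, 1916 (Sat); March 28, 1916 (Tue); June 9, 1916 (Fri); June 11, 1916 (Sun); June 25, 1916 (Sun).
3 of the 6 holidays fall on weekdays; the rest are weekends and were already excluded.
Business days: 123 − 3 = 120.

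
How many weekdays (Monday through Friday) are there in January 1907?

23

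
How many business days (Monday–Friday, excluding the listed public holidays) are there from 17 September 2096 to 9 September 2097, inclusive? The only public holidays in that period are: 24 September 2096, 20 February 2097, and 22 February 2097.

253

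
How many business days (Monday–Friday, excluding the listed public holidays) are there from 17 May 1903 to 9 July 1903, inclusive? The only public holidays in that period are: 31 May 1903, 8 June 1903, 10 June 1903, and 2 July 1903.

17 May 1903 is a Sunday.
That's 54 days from start to end, counting both.
54 = 7 × 7 + 5, so there are 7 full weeks plus 5 extra days.
Each full week contributes 5 weekdays (Mon–Fri): 7 × 5 = 35.
The 5 extra days are Sun, Mon, Tue, Wed, Thu — 4 of them qualify.
Total: 35 + 4 = 39.
Holidays: 31 May 1903 (Sun); 8 June 1903 (Mon); 10 June 1903 (Wed); 2 July 1903 (Thu).
3 of the 4 holidays fall on weekdays; the rest are weekends and were already excluded.
Business days: 39 − 3 = 36.

36 business days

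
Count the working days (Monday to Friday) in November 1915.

November 1, 1915 is a Monday.
The range spans 30 days (inclusive of both endpoints).
30 = 7 × 4 + 2, so there are 4 full weeks plus 2 extra days.
Each full week contributes 5 weekdays (Mon–Fri): 4 × 5 = 20.
The 2 extra days are Monday, Tuesday — 2 of them qualify.
Total: 20 + 2 = 22.

22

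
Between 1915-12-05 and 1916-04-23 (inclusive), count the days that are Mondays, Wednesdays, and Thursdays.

60

1915-12-05 is a Sunday.
That's 141 days from start to end, counting both.
141 = 7 × 20 + 1, so there are 20 full weeks plus 1 extra day.
Each full week contributes 3 days from the set (Mon, Wed, Thu): 20 × 3 = 60.
The 1 extra day is Sun — none qualify.
Total: 60 + 0 = 60.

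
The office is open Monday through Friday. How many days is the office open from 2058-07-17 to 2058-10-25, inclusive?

73 weekdays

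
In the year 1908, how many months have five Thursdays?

A month has five Thursdays exactly when Thursday falls within its first (length − 28) days.
Jan: 31 days, starts Wed → 5 of Wed, Thu, Fri ✓
Feb: 29 days, starts Sat → 5 of Sat
Mar: 31 days, starts Sun → 5 of Sun, Mon, Tue
Apr: 30 days, starts Wed → 5 of Wed, Thu ✓
May: 31 days, starts Fri → 5 of Fri, Sat, Sun
Jun: 30 days, starts Mon → 5 of Mon, Tue
Jul: 31 days, starts Wed → 5 of Wed, Thu, Fri ✓
Aug: 31 days, starts Sat → 5 of Sat, Sun, Mon
Sep: 30 days, starts Tue → 5 of Tue, Wed
Oct: 31 days, starts Thu → 5 of Thu, Fri, Sat ✓
Nov: 30 days, starts Sun → 5 of Sun, Mon
Dec: 31 days, starts Tue → 5 of Tue, Wed, Thu ✓
Months with five Thursdays: Jan, Apr, Jul, Oct, Dec.

5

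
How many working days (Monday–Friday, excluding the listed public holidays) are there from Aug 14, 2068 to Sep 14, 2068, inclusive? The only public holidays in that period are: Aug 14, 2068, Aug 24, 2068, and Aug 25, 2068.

Aug 14, 2068 is a Tuesday.
The range spans 32 days (inclusive of both endpoints).
32 = 7 × 4 + 4, so there are 4 full weeks plus 4 extra days.
Each full week contributes 5 weekdays (Mon–Fri): 4 × 5 = 20.
The 4 extra days are Tue, Wed, Thu, Fri — 4 of them qualify.
Total: 20 + 4 = 24.
Holidays: Aug 14, 2068 (Tue); Aug 24, 2068 (Fri); Aug 25, 2068 (Sat).
2 of the 3 holidays fall on weekdays; the rest are weekends and were already excluded.
Business days: 24 − 2 = 22.

22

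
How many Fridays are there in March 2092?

4

March 1, 2092 is a Saturday.
That's 31 days from start to end, counting both.
31 = 7 × 4 + 3, so there are 4 full weeks plus 3 extra days.
Each full week contributes one Friday: 4 so far.
The 3 extra days are Saturday, Sunday, Monday — none qualify.
Total: 4 + 0 = 4.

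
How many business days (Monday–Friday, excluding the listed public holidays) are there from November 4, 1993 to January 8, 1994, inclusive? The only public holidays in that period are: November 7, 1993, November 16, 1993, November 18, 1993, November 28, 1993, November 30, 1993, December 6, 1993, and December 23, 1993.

November 4, 1993 is a Thursday.
From November 4, 1993 to January 8, 1994 is 66 days inclusive.
66 = 7 × 9 + 3, so there are 9 full weeks plus 3 extra days.
Each full week contributes 5 weekdays (Mon–Fri): 9 × 5 = 45.
The 3 extra days are Thu, Fri, Sat — 2 of them qualify.
Total: 45 + 2 = 47.
Holidays: November 7, 1993 (Sun); November 16, 1993 (Tue); November 18, 1993 (Thu); November 28, 1993 (Sun); November 30, 1993 (Tue); December 6, 1993 (Mon); December 23, 1993 (Thu).
5 of the 7 holidays fall on weekdays; the rest are weekends and were already excluded.
Business days: 47 − 5 = 42.

42 business days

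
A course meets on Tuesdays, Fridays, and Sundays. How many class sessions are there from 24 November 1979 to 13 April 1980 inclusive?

61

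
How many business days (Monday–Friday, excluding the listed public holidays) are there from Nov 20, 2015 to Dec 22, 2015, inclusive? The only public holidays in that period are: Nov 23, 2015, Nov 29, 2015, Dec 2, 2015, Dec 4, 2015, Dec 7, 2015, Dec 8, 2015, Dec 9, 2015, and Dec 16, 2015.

Nov 20, 2015 is a Friday.
That's 33 days from start to end, counting both.
33 = 7 × 4 + 5, so there are 4 full weeks plus 5 extra days.
Each full week contributes 5 weekdays (Mon–Fri): 4 × 5 = 20.
The 5 extra days are Friday, Saturday, Sunday, Monday, Tuesday — 3 of them qualify.
Total: 20 + 3 = 23.
Holidays: Nov 23, 2015 (Mon); Nov 29, 2015 (Sun); Dec 2, 2015 (Wed); Dec 4, 2015 (Fri); Dec 7, 2015 (Mon); Dec 8, 2015 (Tue); Dec 9, 2015 (Wed); Dec 16, 2015 (Wed).
7 of the 8 holidays fall on weekdays; the rest are weekends and were already excluded.
Business days: 23 − 7 = 16.

16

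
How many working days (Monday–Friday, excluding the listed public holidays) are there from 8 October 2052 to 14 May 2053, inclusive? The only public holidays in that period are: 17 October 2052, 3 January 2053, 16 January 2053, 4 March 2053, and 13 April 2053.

153

8 October 2052 is a Tuesday.
From 8 October 2052 to 14 May 2053 is 219 days inclusive.
219 = 7 × 31 + 2, so there are 31 full weeks plus 2 extra days.
Each full week contributes 5 weekdays (Mon–Fri): 31 × 5 = 155.
The 2 extra days are Tue, Wed — 2 of them qualify.
Total: 155 + 2 = 157.
Holidays: 17 October 2052 (Thu); 3 January 2053 (Fri); 16 January 2053 (Thu); 4 March 2053 (Tue); 13 April 2053 (Sun).
4 of the 5 holidays fall on weekdays; the rest are weekends and were already excluded.
Business days: 157 − 4 = 153.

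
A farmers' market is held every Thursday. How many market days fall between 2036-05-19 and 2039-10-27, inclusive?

180 Thursdays

2036-05-19 is a Monday.
The range spans 1257 days (inclusive of both endpoints).
1257 = 7 × 179 + 4, so there are 179 full weeks plus 4 extra days.
Each full week contributes one Thursday: 179 so far.
The 4 extra days are Monday, Tuesday, Wednesday, Thursday — 1 of them qualifies.
Total: 179 + 1 = 180.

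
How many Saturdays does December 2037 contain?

December 1, 2037 is a Tuesday.
From December 1, 2037 to December 31, 2037 is 31 days inclusive.
31 = 7 × 4 + 3, so there are 4 full weeks plus 3 extra days.
Each full week contributes one Saturday: 4 so far.
The 3 extra days are Tuesday, Wednesday, Thursday — none qualify.
Total: 4 + 0 = 4.

4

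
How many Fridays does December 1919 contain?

4

1919-12-01 is a Monday.
From 1919-12-01 to 1919-12-31 is 31 days inclusive.
31 = 7 × 4 + 3, so there are 4 full weeks plus 3 extra days.
Each full week contributes one Friday: 4 so far.
The 3 extra days are Monday, Tuesday, Wednesday — none qualify.
Total: 4 + 0 = 4.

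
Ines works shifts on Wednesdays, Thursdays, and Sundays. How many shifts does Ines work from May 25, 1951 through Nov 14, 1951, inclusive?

May 25, 1951 is a Friday.
That's 174 days from start to end, counting both.
174 = 7 × 24 + 6, so there are 24 full weeks plus 6 extra days.
Each full week contributes 3 days from the set (Wed, Thu, Sun): 24 × 3 = 72.
The 6 extra days are Fri, Sat, Sun, Mon, Tue, Wed — 2 of them qualify.
Total: 72 + 2 = 74.

74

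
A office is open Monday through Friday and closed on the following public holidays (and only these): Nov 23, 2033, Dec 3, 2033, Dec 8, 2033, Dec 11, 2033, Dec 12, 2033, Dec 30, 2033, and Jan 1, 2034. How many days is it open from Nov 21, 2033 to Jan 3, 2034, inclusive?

28

Nov 21, 2033 is a Monday.
The range spans 44 days (inclusive of both endpoints).
44 = 7 × 6 + 2, so there are 6 full weeks plus 2 extra days.
Each full week contributes 5 weekdays (Mon–Fri): 6 × 5 = 30.
The 2 extra days are Monday, Tuesday — 2 of them qualify.
Total: 30 + 2 = 32.
Holidays: Nov 23, 2033 (Wed); Dec 3, 2033 (Sat); Dec 8, 2033 (Thu); Dec 11, 2033 (Sun); Dec 12, 2033 (Mon); Dec 30, 2033 (Fri); Jan 1, 2034 (Sun).
4 of the 7 holidays fall on weekdays; the rest are weekends and were already excluded.
Business days: 32 − 4 = 28.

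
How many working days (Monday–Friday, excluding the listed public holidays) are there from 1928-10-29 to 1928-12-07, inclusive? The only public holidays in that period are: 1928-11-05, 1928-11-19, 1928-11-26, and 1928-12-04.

1928-10-29 is a Monday.
From 1928-10-29 to 1928-12-07 is 40 days inclusive.
40 = 7 × 5 + 5, so there are 5 full weeks plus 5 extra days.
Each full week contributes 5 weekdays (Mon–Fri): 5 × 5 = 25.
The 5 extra days are Mon, Tue, Wed, Thu, Fri — 5 of them qualify.
Total: 25 + 5 = 30.
Holidays: 1928-11-05 (Mon); 1928-11-19 (Mon); 1928-11-26 (Mon); 1928-12-04 (Tue).
All 4 holidays fall on weekdays, so subtract 4.
Business days: 30 − 4 = 26.

26 working days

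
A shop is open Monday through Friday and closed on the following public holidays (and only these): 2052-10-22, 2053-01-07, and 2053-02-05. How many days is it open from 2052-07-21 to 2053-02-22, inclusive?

152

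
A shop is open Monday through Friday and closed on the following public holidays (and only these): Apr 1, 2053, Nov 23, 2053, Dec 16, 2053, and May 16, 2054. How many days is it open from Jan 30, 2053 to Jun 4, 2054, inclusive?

349

Jan 30, 2053 is a Thursday.
From Jan 30, 2053 to Jun 4, 2054 is 491 days inclusive.
491 = 7 × 70 + 1, so there are 70 full weeks plus 1 extra day.
Each full week contributes 5 weekdays (Mon–Fri): 70 × 5 = 350.
The 1 extra day is Thu — 1 of them qualifies.
Total: 350 + 1 = 351.
Holidays: Apr 1, 2053 (Tue); Nov 23, 2053 (Sun); Dec 16, 2053 (Tue); May 16, 2054 (Sat).
2 of the 4 holidays fall on weekdays; the rest are weekends and were already excluded.
Business days: 351 − 2 = 349.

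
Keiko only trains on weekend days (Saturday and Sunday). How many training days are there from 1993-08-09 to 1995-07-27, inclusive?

204

1993-08-09 is a Monday.
That's 718 days from start to end, counting both.
718 = 7 × 102 + 4, so there are 102 full weeks plus 4 extra days.
Each full week contributes 2 weekend days (Sat, Sun): 102 × 2 = 204.
The 4 extra days are Mon, Tue, Wed, Thu — none qualify.
Total: 204 + 0 = 204.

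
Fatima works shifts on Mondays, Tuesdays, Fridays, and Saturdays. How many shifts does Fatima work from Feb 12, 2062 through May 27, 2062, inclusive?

Feb 12, 2062 is a Sunday.
That's 105 days from start to end, counting both.
105 = 7 × 15, so the span is exactly 15 full weeks.
Each full week contributes 4 days from the set (Mon, Tue, Fri, Sat): 15 × 4 = 60.
Total: 60.

60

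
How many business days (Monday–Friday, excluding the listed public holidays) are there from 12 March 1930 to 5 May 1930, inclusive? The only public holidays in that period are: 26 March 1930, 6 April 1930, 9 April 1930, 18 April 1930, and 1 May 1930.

12 March 1930 is a Wednesday.
That's 55 days from start to end, counting both.
55 = 7 × 7 + 6, so there are 7 full weeks plus 6 extra days.
Each full week contributes 5 weekdays (Mon–Fri): 7 × 5 = 35.
The 6 extra days are Wed, Thu, Fri, Sat, Sun, Mon — 4 of them qualify.
Total: 35 + 4 = 39.
Holidays: 26 March 1930 (Wed); 6 April 1930 (Sun); 9 April 1930 (Wed); 18 April 1930 (Fri); 1 May 1930 (Thu).
4 of the 5 holidays fall on weekdays; the rest are weekends and were already excluded.
Business days: 39 − 4 = 35.

35 business days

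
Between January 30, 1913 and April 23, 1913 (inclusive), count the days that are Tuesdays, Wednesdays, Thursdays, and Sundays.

January 30, 1913 is a Thursday.
From January 30, 1913 to April 23, 1913 is 84 days inclusive.
84 = 7 × 12, so the span is exactly 12 full weeks.
Each full week contributes 4 days from the set (Tue, Wed, Thu, Sun): 12 × 4 = 48.

48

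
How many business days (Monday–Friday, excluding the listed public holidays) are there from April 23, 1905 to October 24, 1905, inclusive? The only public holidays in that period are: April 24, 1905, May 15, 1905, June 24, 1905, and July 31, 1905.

129 business days

April 23, 1905 is a Sunday.
That's 185 days from start to end, counting both.
185 = 7 × 26 + 3, so there are 26 full weeks plus 3 extra days.
Each full week contributes 5 weekdays (Mon–Fri): 26 × 5 = 130.
The 3 extra days are Sun, Mon, Tue — 2 of them qualify.
Total: 130 + 2 = 132.
Holidays: April 24, 1905 (Mon); May 15, 1905 (Mon); June 24, 1905 (Sat); July 31, 1905 (Mon).
3 of the 4 holidays fall on weekdays; the rest are weekends and were already excluded.
Business days: 132 − 3 = 129.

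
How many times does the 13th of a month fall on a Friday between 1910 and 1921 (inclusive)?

19

Friday-the-13ths by year:
1910: May
1911: Jan, Oct
1912: Sep, Dec
1913: Jun
1914: Feb, Mar, Nov
1915: Aug
1916: Oct
1917: Apr, Jul
1918: Sep, Dec
1919: Jun
1920: Feb, Aug
1921: May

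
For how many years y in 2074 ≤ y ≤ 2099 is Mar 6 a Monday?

Day of week of March 6 in each year:
2074: Tue, 2075: Wed, 2076: Fri, 2077: Sat, 2078: Sun, 2079: Mon ✓, 2080: Wed, 2081: Thu, 2082: Fri, 2083: Sat, 2084: Mon ✓, 2085: Tue, 2086: Wed, 2087: Thu, 2088: Sat, 2089: Sun, 2090: Mon ✓, 2091: Tue, 2092: Thu, 2093: Fri, 2094: Sat, 2095: Sun, 2096: Tue, 2097: Wed, 2098: Thu, 2099: Fri
Mondays: 2079, 2084, 2090.

3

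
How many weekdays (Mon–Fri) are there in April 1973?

1 April 1973 is a Sunday.
The range spans 30 days (inclusive of both endpoints).
30 = 7 × 4 + 2, so there are 4 full weeks plus 2 extra days.
Each full week contributes 5 weekdays (Mon–Fri): 4 × 5 = 20.
The 2 extra days are Sun, Mon — 1 of them qualifies.
Total: 20 + 1 = 21.

21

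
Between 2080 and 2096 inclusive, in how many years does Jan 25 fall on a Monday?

Day of week of January 25 in each year:
2080: Thu, 2081: Sat, 2082: Sun, 2083: Mon ✓, 2084: Tue, 2085: Thu, 2086: Fri, 2087: Sat, 2088: Sun, 2089: Tue, 2090: Wed, 2091: Thu, 2092: Fri, 2093: Sun, 2094: Mon ✓, 2095: Tue, 2096: Wed
Mondays: 2083, 2094.

2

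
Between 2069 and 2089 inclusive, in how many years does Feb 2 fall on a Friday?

3

Day of week of February 2 in each year:
2069: Sat, 2070: Sun, 2071: Mon, 2072: Tue, 2073: Thu, 2074: Fri ✓, 2075: Sat, 2076: Sun, 2077: Tue, 2078: Wed, 2079: Thu, 2080: Fri ✓, 2081: Sun, 2082: Mon, 2083: Tue, 2084: Wed, 2085: Fri ✓, 2086: Sat, 2087: Sun, 2088: Mon, 2089: Wed
Fridays: 2074, 2080, 2085.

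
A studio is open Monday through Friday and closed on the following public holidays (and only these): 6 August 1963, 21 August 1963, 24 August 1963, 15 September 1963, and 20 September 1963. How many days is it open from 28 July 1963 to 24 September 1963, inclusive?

28 July 1963 is a Sunday.
That's 59 days from start to end, counting both.
59 = 7 × 8 + 3, so there are 8 full weeks plus 3 extra days.
Each full week contributes 5 weekdays (Mon–Fri): 8 × 5 = 40.
The 3 extra days are Sun, Mon, Tue — 2 of them qualify.
Total: 40 + 2 = 42.
Holidays: 6 August 1963 (Tue); 21 August 1963 (Wed); 24 August 1963 (Sat); 15 September 1963 (Sun); 20 September 1963 (Fri).
3 of the 5 holidays fall on weekdays; the rest are weekends and were already excluded.
Business days: 42 − 3 = 39.

39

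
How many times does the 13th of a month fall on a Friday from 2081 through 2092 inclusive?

19

Friday-the-13ths by year:
2081: Jun
2082: Feb, Mar, Nov
2083: Aug
2084: Oct
2085: Apr, Jul
2086: Sep, Dec
2087: Jun
2088: Feb, Aug
2089: May
2090: Jan, Oct
2091: Apr, Jul
2092: Jun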